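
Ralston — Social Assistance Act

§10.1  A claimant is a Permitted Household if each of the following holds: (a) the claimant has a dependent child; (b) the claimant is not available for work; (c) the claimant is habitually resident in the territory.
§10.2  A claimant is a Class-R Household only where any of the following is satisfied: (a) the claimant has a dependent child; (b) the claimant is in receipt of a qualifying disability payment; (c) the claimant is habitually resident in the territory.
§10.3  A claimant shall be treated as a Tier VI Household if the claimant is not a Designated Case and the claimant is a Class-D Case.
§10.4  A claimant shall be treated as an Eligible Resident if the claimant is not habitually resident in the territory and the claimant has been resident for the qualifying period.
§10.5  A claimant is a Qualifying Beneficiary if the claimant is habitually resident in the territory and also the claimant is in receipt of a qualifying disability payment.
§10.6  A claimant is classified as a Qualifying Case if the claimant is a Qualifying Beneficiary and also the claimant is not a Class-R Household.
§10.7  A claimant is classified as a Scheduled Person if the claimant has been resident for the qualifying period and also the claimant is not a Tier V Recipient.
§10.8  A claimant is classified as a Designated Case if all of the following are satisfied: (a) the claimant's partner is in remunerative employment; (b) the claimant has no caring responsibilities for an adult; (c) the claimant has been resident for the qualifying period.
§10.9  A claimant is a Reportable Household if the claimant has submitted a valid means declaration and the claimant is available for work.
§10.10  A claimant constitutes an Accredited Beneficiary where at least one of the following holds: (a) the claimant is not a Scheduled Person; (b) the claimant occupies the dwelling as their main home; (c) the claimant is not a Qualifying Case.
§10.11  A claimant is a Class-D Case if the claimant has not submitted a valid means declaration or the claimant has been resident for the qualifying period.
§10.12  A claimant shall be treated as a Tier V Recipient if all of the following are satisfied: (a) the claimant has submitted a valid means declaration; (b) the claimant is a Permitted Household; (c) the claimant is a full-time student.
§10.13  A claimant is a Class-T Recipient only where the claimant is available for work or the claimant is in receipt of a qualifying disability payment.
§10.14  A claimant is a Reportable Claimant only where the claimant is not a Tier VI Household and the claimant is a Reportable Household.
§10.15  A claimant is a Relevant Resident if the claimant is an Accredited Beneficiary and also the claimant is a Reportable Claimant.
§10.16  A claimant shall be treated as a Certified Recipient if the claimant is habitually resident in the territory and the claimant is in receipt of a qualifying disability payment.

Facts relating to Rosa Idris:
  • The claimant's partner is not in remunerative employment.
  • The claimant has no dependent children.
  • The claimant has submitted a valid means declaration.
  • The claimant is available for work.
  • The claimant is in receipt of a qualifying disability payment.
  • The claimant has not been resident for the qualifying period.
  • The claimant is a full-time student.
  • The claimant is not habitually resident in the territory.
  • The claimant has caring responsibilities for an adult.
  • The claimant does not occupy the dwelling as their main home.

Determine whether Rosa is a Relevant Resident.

Under §10.1: the claimant has a dependent child? no; and the claimant is not available for work? no; and the claimant is habitually resident in the territory? no. So the claimant is not a Permitted Household.
Under §10.12: the claimant has submitted a valid means declaration? yes; and Permitted Household (§10.1)? no; and the claimant is a full-time student? yes. So the claimant is not a Tier V Recipient.
Under §10.7: the claimant has been resident for the qualifying period? no; and not a Tier V Recipient (§10.12)? yes. So the claimant is not a Scheduled Person.
Under §10.5: the claimant is habitually resident in the territory? no; and the claimant is in receipt of a qualifying disability payment? yes. So the claimant is not a Qualifying Beneficiary.
Under §10.2: the claimant has a dependent child? no; or the claimant is in receipt of a qualifying disability payment? yes; or the claimant is habitually resident in the territory? no. So the claimant is a Class-R Household.
Under §10.6: Qualifying Beneficiary (§10.5)? no; and not a Class-R Household (§10.2)? no. So the claimant is not a Qualifying Case.
Under §10.10: not a Scheduled Person (§10.7)? yes; or the claimant occupies the dwelling as their main home? no; or not a Qualifying Case (§10.6)? yes. So the claimant is an Accredited Beneficiary.
Under §10.8: the claimant's partner is in remunerative employment? no; and the claimant has no caring responsibilities for an adult? no; and the claimant has been resident for the qualifying period? no. So the claimant is not a Designated Case.
Under §10.11: the claimant has not submitted a valid means declaration? no; or the claimant has been resident for the qualifying period? no. So the claimant is not a Class-D Case.
Under §10.3: not a Designated Case (§10.8)? yes; and Class-D Case (§10.11)? no. So the claimant is not a Tier VI Household.
Under §10.9: the claimant has submitted a valid means declaration? yes; and the claimant is available for work? yes. So the claimant is a Reportable Household.
Under §10.14: not a Tier VI Household (§10.3)? yes; and Reportable Household (§10.9)? yes. So the claimant is a Reportable Claimant.
Under §10.15: Accredited Beneficiary (§10.10)? yes; and Reportable Claimant (§10.14)? yes. So the claimant is a Relevant Resident.

Yes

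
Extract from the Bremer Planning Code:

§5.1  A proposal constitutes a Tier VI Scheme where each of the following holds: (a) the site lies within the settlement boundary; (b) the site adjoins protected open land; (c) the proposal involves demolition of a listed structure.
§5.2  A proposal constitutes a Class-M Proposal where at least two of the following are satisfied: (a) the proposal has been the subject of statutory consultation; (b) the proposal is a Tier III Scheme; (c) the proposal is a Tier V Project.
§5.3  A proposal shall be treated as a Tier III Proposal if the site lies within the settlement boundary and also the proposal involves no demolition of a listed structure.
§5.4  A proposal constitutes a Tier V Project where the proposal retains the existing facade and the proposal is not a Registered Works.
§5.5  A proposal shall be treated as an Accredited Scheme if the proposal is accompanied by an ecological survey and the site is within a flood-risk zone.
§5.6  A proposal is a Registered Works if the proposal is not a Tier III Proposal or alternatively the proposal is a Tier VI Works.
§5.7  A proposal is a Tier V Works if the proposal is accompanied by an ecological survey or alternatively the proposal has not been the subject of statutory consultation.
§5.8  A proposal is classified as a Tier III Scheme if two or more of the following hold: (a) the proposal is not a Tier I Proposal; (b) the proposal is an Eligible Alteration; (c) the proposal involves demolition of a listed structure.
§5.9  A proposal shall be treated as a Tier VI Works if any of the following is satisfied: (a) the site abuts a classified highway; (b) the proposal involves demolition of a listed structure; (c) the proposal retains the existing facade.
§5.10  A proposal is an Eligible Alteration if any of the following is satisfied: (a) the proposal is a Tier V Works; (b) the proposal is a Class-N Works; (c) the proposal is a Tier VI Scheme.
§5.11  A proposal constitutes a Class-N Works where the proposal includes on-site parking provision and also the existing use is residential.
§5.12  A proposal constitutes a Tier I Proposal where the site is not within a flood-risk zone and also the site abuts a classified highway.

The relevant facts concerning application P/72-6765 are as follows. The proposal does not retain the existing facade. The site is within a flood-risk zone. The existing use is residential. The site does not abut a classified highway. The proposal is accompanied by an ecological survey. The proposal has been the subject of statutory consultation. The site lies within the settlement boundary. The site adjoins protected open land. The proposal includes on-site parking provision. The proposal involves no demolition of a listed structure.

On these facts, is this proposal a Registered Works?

Under §5.3: the site lies within the settlement boundary? yes; and the proposal involves no demolition of a listed structure? yes. So the proposal is a Tier III Proposal.
Under §5.9: the site abuts a classified highway? no; or the proposal involves demolition of a listed structure? no; or the proposal retains the existing facade? no. So the proposal is not a Tier VI Works.
Under §5.6: not a Tier III Proposal (§5.3)? no; or Tier VI Works (§5.9)? no. So the proposal is not a Registered Works.

No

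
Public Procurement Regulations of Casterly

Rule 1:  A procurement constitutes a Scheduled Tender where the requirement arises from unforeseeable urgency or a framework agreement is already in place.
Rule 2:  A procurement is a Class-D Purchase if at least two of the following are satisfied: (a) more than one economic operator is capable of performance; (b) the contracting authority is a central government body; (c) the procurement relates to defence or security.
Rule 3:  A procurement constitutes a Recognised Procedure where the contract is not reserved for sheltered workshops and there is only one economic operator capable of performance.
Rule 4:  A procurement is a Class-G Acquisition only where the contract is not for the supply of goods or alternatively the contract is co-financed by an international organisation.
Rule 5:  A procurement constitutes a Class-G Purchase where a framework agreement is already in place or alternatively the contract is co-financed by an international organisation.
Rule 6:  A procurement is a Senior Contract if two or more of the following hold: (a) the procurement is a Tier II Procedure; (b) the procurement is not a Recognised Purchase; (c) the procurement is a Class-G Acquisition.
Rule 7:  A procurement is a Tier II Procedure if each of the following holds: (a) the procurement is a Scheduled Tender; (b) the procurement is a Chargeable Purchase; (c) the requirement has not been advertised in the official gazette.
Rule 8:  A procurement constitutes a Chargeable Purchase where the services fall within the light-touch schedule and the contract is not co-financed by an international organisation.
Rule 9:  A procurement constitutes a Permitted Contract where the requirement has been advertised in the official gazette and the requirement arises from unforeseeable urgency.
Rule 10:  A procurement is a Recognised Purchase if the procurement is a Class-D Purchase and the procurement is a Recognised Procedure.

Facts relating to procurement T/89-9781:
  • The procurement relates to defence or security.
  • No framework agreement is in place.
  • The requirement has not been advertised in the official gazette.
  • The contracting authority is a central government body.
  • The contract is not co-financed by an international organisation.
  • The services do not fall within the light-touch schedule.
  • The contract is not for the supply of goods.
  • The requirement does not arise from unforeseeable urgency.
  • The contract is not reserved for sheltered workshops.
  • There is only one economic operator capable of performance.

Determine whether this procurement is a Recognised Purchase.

Yes

rule 2 — Class-D Purchase: more than one economic operator is capable of performance? no; the contracting authority is a central government body? yes; the procurement relates to defence or security? yes — 2 of 3 hold (need ≥2) → satisfied.
rule 3 — Recognised Procedure: [the contract is not reserved for sheltered workshops? yes] AND [there is only one economic operator capable of performance? yes] → satisfied.
rule 10 — Recognised Purchase: [Class-D Purchase (rule 2)? yes] AND [Recognised Procedure (rule 3)? yes] → satisfied.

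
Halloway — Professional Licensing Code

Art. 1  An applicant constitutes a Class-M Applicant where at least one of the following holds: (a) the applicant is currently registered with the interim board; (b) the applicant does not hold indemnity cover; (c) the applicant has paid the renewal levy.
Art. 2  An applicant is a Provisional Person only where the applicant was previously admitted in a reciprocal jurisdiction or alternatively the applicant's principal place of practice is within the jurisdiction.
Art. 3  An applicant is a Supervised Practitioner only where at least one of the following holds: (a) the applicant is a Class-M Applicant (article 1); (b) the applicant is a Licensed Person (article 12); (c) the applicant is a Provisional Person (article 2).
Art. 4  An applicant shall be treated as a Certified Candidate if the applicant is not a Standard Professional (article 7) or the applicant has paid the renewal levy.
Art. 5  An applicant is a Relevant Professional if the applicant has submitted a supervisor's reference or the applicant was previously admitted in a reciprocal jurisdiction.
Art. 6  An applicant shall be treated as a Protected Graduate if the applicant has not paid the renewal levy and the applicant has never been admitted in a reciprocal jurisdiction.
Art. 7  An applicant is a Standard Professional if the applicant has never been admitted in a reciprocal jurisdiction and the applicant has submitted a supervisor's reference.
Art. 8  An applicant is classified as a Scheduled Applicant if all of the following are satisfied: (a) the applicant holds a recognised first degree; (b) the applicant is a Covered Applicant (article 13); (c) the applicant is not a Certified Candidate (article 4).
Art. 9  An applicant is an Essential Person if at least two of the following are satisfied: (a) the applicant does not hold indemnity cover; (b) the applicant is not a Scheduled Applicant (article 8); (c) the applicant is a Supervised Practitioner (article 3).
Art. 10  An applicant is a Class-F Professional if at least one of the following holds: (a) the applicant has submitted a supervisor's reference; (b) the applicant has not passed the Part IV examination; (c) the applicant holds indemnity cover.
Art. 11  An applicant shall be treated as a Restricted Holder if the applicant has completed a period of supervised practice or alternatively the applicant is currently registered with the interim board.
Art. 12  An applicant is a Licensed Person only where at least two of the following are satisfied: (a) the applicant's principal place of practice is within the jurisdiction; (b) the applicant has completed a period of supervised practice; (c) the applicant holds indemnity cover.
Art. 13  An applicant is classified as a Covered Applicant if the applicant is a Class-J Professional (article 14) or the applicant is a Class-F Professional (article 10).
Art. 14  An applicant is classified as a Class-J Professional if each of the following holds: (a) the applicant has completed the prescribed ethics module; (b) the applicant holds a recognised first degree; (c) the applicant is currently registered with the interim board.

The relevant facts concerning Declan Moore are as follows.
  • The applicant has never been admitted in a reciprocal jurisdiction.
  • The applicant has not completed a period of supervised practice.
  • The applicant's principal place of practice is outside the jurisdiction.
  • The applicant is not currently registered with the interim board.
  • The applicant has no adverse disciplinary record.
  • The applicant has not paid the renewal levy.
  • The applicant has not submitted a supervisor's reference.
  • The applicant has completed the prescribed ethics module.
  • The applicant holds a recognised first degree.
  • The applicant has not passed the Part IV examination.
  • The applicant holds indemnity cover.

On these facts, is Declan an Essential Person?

No

article 14 — Class-J Professional: [the applicant has completed the prescribed ethics module? yes] AND [the applicant holds a recognised first degree? yes] AND [the applicant is currently registered with the interim board? no] → not satisfied.
article 10 — Class-F Professional: [the applicant has submitted a supervisor's reference? no] OR [the applicant has not passed the Part IV examination? yes] OR [the applicant holds indemnity cover? yes] → satisfied.
article 13 — Covered Applicant: [Class-J Professional (article 14)? no] OR [Class-F Professional (article 10)? yes] → satisfied.
article 7 — Standard Professional: [the applicant has never been admitted in a reciprocal jurisdiction? yes] AND [the applicant has submitted a supervisor's reference? no] → not satisfied.
article 4 — Certified Candidate: [not a Standard Professional (article 7)? yes] OR [the applicant has paid the renewal levy? no] → satisfied.
article 8 — Scheduled Applicant: [the applicant holds a recognised first degree? yes] AND [Covered Applicant (article 13)? yes] AND [not a Certified Candidate (article 4)? no] → not satisfied.
article 1 — Class-M Applicant: [the applicant is currently registered with the interim board? no] OR [the applicant does not hold indemnity cover? no] OR [the applicant has paid the renewal levy? no] → not satisfied.
article 12 — Licensed Person: the applicant's principal place of practice is within the jurisdiction? no; the applicant has completed a period of supervised practice? no; the applicant holds indemnity cover? yes — 1 of 3 hold (need ≥2) → not satisfied.
article 2 — Provisional Person: [the applicant was previously admitted in a reciprocal jurisdiction? no] OR [the applicant's principal place of practice is within the jurisdiction? no] → not satisfied.
article 3 — Supervised Practitioner: [Class-M Applicant (article 1)? no] OR [Licensed Person (article 12)? no] OR [Provisional Person (article 2)? no] → not satisfied.
article 9 — Essential Person: the applicant does not hold indemnity cover? no; not a Scheduled Applicant (article 8)? yes; Supervised Practitioner (article 3)? no — 1 of 3 hold (need ≥2) → not satisfied.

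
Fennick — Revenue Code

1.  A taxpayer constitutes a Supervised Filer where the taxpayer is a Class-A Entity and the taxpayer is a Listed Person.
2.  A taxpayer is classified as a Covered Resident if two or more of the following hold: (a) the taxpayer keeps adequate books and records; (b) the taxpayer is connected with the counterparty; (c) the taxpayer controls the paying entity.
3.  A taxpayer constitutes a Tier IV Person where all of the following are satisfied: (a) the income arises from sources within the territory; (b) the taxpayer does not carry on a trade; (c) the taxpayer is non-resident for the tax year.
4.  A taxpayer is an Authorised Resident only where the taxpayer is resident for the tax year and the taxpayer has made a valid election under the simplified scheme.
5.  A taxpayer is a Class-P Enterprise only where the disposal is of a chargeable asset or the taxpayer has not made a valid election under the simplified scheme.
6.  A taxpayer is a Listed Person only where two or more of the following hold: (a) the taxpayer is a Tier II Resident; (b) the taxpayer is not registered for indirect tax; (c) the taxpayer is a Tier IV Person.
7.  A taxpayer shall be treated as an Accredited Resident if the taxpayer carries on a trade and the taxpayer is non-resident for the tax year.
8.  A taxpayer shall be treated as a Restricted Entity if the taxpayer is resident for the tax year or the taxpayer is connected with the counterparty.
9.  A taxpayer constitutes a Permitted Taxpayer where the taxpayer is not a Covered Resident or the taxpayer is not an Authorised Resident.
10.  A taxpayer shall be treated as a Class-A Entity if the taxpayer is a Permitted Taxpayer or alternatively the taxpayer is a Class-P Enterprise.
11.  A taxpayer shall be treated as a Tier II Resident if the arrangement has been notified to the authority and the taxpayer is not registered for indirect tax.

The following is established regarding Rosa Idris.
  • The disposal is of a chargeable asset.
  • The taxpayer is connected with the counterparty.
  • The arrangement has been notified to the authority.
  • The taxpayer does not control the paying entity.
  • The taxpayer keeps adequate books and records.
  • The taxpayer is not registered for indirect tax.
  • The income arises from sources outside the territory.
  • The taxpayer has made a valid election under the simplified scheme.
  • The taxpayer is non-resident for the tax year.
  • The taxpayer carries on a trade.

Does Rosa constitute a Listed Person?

Yes

paragraph 11 — Tier II Resident: [the arrangement has been notified to the authority? yes] AND [the taxpayer is not registered for indirect tax? yes] → satisfied.
paragraph 3 — Tier IV Person: [the income arises from sources within the territory? no] AND [the taxpayer does not carry on a trade? no] AND [the taxpayer is non-resident for the tax year? yes] → not satisfied.
paragraph 6 — Listed Person: Tier II Resident (paragraph 11)? yes; the taxpayer is not registered for indirect tax? yes; Tier IV Person (paragraph 3)? no — 2 of 3 hold (need ≥2) → satisfied.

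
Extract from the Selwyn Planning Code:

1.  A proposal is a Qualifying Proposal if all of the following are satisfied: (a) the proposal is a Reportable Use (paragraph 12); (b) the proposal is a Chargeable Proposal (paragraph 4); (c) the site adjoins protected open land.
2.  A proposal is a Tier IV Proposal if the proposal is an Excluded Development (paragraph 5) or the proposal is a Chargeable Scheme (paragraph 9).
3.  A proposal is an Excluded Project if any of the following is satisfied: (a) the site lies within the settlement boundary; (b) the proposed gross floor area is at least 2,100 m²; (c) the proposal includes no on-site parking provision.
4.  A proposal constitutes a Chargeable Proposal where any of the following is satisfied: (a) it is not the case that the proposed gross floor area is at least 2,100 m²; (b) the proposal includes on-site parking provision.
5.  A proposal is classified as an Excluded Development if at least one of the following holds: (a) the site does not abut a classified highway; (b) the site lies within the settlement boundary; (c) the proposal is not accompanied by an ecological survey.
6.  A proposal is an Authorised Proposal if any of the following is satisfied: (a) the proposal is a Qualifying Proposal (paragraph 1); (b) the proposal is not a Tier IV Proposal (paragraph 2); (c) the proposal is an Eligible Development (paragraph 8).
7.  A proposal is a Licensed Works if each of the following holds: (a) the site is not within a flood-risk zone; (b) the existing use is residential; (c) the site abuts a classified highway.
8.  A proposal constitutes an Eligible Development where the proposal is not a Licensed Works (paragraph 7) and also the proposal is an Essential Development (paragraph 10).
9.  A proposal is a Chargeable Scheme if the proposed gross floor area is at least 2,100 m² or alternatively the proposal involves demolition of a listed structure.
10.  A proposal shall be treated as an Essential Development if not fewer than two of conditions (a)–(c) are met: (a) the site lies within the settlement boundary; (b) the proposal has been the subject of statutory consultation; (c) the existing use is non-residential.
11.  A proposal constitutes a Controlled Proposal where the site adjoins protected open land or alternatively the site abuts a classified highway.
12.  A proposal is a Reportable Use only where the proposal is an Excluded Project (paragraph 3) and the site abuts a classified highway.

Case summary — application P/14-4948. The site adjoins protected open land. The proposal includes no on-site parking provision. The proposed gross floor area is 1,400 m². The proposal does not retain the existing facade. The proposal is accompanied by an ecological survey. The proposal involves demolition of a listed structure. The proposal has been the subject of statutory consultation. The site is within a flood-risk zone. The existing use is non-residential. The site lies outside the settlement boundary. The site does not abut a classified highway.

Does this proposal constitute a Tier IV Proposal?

Yes

Under paragraph 5: the site does not abut a classified highway? yes; or the site lies within the settlement boundary? no; or the proposal is not accompanied by an ecological survey? no. So the proposal is an Excluded Development.
Under paragraph 9: proposed gross floor area: 1,400 m² ≥ 2,100 m²? no; or the proposal involves demolition of a listed structure? yes. So the proposal is a Chargeable Scheme.
Under paragraph 2: Excluded Development (paragraph 5)? yes; or Chargeable Scheme (paragraph 9)? yes. So the proposal is a Tier IV Proposal.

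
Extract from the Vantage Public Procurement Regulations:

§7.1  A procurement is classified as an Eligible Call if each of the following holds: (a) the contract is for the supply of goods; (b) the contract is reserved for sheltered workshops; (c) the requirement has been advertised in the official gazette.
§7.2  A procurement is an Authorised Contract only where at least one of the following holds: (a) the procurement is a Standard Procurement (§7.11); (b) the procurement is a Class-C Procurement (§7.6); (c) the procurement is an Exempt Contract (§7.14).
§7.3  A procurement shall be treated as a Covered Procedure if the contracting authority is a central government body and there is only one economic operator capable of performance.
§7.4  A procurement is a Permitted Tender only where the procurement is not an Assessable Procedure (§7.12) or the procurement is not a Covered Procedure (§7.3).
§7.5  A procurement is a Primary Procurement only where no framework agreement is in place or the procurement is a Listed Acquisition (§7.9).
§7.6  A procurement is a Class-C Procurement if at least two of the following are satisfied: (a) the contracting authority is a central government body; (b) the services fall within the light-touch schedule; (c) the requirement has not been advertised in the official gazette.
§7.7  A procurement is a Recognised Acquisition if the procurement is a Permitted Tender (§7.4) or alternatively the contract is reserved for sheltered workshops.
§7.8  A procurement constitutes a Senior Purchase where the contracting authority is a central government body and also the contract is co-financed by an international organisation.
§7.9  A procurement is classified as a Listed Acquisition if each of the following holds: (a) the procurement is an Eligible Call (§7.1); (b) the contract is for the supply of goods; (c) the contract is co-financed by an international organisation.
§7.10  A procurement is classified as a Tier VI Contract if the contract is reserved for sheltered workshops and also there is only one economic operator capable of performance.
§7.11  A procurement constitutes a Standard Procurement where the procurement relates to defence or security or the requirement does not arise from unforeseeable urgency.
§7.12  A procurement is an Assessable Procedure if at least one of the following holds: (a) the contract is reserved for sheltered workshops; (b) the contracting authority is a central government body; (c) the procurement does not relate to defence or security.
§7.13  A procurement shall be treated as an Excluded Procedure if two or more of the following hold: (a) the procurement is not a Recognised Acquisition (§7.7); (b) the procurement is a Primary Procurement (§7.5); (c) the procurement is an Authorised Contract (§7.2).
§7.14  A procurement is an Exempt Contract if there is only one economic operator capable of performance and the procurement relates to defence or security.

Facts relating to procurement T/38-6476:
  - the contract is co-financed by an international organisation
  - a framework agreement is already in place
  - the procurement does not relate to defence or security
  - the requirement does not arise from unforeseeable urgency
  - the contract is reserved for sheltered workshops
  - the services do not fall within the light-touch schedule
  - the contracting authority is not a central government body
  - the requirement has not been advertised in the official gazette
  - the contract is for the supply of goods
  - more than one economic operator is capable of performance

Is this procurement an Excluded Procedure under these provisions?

No

§7.12 — Assessable Procedure: [the contract is reserved for sheltered workshops? yes] OR [the contracting authority is a central government body? no] OR [the procurement does not relate to defence or security? yes] → satisfied.
§7.3 — Covered Procedure: [the contracting authority is a central government body? no] AND [there is only one economic operator capable of performance? no] → not satisfied.
§7.4 — Permitted Tender: [not an Assessable Procedure (§7.12)? no] OR [not a Covered Procedure (§7.3)? yes] → satisfied.
§7.7 — Recognised Acquisition: [Permitted Tender (§7.4)? yes] OR [the contract is reserved for sheltered workshops? yes] → satisfied.
§7.1 — Eligible Call: [the contract is for the supply of goods? yes] AND [the contract is reserved for sheltered workshops? yes] AND [the requirement has been advertised in the official gazette? no] → not satisfied.
§7.9 — Listed Acquisition: [Eligible Call (§7.1)? no] AND [the contract is for the supply of goods? yes] AND [the contract is co-financed by an international organisation? yes] → not satisfied.
§7.5 — Primary Procurement: [no framework agreement is in place? no] OR [Listed Acquisition (§7.9)? no] → not satisfied.
§7.11 — Standard Procurement: [the procurement relates to defence or security? no] OR [the requirement does not arise from unforeseeable urgency? yes] → satisfied.
§7.6 — Class-C Procurement: the contracting authority is a central government body? no; the services fall within the light-touch schedule? no; the requirement has not been advertised in the official gazette? yes — 1 of 3 hold (need ≥2) → not satisfied.
§7.14 — Exempt Contract: [there is only one economic operator capable of performance? no] AND [the procurement relates to defence or security? no] → not satisfied.
§7.2 — Authorised Contract: [Standard Procurement (§7.11)? yes] OR [Class-C Procurement (§7.6)? no] OR [Exempt Contract (§7.14)? no] → satisfied.
§7.13 — Excluded Procedure: not a Recognised Acquisition (§7.7)? no; Primary Procurement (§7.5)? no; Authorised Contract (§7.2)? yes — 1 of 3 hold (need ≥2) → not satisfied.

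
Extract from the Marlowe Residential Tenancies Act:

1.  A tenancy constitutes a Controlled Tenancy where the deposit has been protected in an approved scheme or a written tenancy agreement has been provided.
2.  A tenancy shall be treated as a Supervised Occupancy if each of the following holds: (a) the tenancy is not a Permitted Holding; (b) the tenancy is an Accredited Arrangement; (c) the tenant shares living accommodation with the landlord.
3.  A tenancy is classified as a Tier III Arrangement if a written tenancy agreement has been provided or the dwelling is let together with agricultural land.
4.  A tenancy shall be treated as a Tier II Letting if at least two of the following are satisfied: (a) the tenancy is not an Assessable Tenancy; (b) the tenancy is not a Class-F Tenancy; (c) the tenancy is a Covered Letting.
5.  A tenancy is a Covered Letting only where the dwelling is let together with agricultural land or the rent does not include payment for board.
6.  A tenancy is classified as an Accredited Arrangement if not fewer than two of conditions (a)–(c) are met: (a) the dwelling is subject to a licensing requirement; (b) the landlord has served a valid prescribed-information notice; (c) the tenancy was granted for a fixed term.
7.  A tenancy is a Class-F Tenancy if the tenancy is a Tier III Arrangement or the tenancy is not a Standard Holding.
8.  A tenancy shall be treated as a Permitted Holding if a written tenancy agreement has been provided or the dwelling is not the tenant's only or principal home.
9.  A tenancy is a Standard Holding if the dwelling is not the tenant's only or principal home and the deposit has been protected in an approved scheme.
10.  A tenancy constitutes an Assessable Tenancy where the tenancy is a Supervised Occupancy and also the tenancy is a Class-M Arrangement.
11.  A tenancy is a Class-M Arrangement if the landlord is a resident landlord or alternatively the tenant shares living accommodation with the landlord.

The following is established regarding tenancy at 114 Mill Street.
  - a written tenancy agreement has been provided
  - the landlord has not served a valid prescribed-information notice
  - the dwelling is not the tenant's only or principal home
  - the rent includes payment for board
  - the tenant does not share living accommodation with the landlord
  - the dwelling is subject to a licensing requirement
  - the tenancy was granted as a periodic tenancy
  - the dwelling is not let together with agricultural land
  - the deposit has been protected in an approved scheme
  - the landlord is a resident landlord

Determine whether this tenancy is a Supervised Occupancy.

Under paragraph 8: a written tenancy agreement has been provided? yes; or the dwelling is not the tenant's only or principal home? yes. So the tenancy is a Permitted Holding.
Under paragraph 6: the dwelling is subject to a licensing requirement? yes; the landlord has served a valid prescribed-information notice? no; the tenancy was granted for a fixed term? no — 1 of 3 hold (need ≥2) → not satisfied.
Under paragraph 2: not a Permitted Holding (paragraph 8)? no; and Accredited Arrangement (paragraph 6)? no; and the tenant shares living accommodation with the landlord? no. So the tenancy is not a Supervised Occupancy.

No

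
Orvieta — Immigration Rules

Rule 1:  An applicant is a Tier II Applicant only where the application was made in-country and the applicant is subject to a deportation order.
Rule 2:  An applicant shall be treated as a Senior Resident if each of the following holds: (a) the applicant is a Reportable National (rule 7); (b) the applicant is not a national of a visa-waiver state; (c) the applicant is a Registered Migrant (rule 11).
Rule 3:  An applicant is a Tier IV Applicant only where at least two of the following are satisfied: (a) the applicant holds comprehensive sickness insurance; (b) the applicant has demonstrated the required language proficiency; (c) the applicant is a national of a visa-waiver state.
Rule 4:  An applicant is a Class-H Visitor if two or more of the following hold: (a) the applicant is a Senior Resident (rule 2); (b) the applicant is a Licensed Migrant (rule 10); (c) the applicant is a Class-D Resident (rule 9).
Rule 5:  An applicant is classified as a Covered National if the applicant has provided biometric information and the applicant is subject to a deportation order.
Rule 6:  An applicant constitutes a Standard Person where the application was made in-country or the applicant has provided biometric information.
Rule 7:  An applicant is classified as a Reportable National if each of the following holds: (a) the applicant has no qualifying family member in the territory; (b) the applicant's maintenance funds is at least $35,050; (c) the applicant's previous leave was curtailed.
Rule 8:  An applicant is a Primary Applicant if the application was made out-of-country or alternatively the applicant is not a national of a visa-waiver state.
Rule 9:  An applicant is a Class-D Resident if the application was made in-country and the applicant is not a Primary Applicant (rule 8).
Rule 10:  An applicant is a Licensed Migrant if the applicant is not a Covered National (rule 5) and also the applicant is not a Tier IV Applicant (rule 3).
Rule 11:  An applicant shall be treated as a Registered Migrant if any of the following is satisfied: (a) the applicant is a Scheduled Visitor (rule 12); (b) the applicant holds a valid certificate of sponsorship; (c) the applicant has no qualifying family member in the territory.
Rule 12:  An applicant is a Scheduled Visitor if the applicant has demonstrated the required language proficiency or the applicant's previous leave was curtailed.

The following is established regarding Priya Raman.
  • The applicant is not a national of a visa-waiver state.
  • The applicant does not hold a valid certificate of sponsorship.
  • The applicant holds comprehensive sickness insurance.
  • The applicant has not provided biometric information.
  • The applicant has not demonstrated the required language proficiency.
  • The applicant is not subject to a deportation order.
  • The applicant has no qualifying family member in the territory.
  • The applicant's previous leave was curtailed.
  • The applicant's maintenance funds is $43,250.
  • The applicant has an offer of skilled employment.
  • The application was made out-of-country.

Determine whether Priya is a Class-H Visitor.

rule 7 — Reportable National: [the applicant has no qualifying family member in the territory? yes] AND [applicant's maintenance funds: $43,250 ≥ $35,050? yes] AND [the applicant's previous leave was curtailed? yes] → satisfied.
rule 12 — Scheduled Visitor: [the applicant has demonstrated the required language proficiency? no] OR [the applicant's previous leave was curtailed? yes] → satisfied.
rule 11 — Registered Migrant: [Scheduled Visitor (rule 12)? yes] OR [the applicant holds a valid certificate of sponsorship? no] OR [the applicant has no qualifying family member in the territory? yes] → satisfied.
rule 2 — Senior Resident: [Reportable National (rule 7)? yes] AND [the applicant is not a national of a visa-waiver state? yes] AND [Registered Migrant (rule 11)? yes] → satisfied.
rule 5 — Covered National: [the applicant has provided biometric information? no] AND [the applicant is subject to a deportation order? no] → not satisfied.
rule 3 — Tier IV Applicant: the applicant holds comprehensive sickness insurance? yes; the applicant has demonstrated the required language proficiency? no; the applicant is a national of a visa-waiver state? no — 1 of 3 hold (need ≥2) → not satisfied.
rule 10 — Licensed Migrant: [not a Covered National (rule 5)? yes] AND [not a Tier IV Applicant (rule 3)? yes] → satisfied.
rule 8 — Primary Applicant: [the application was made out-of-country? yes] OR [the applicant is not a national of a visa-waiver state? yes] → satisfied.
rule 9 — Class-D Resident: [the application was made in-country? no] AND [not a Primary Applicant (rule 8)? no] → not satisfied.
rule 4 — Class-H Visitor: Senior Resident (rule 2)? yes; Licensed Migrant (rule 10)? yes; Class-D Resident (rule 9)? no — 2 of 3 hold (need ≥2) → satisfied.

Yes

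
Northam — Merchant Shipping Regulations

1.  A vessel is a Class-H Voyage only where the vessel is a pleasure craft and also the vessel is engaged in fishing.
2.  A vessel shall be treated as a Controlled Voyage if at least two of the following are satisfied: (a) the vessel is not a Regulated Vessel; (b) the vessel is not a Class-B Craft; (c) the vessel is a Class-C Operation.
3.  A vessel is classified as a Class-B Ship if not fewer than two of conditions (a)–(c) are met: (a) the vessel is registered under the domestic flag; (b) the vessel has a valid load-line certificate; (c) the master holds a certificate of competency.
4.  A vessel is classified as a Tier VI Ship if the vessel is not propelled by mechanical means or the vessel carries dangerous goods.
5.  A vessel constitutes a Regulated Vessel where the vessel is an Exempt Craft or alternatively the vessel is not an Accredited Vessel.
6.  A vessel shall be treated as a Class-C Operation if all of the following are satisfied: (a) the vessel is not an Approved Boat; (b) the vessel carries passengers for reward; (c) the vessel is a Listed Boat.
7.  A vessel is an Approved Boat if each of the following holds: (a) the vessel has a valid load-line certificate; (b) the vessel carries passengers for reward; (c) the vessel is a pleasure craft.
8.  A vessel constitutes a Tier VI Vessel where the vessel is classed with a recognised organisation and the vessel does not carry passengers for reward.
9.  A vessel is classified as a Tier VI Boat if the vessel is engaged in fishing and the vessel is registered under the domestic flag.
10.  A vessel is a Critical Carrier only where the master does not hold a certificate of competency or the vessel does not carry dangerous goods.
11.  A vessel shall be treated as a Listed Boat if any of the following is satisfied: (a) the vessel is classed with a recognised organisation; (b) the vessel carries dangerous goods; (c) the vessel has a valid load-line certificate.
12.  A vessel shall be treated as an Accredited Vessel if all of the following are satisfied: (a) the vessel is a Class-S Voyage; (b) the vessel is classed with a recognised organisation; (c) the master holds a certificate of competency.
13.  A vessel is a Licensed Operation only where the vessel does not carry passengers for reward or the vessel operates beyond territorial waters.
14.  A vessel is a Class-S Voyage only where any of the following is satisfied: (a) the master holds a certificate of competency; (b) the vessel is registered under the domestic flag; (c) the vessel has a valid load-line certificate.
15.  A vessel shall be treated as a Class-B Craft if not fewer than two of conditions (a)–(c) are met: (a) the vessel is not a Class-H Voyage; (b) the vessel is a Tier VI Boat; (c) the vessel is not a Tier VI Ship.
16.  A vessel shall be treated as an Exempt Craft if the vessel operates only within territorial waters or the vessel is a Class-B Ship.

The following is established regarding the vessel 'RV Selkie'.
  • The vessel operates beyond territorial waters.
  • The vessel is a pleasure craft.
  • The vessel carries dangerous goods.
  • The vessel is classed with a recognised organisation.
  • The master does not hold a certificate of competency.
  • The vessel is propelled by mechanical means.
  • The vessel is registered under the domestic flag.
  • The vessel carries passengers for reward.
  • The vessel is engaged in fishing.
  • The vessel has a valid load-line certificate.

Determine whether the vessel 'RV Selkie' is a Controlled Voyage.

No

paragraph 3 — Class-B Ship: the vessel is registered under the domestic flag? yes; the vessel has a valid load-line certificate? yes; the master holds a certificate of competency? no — 2 of 3 hold (need ≥2) → satisfied.
paragraph 16 — Exempt Craft: [the vessel operates only within territorial waters? no] OR [Class-B Ship (paragraph 3)? yes] → satisfied.
paragraph 14 — Class-S Voyage: [the master holds a certificate of competency? no] OR [the vessel is registered under the domestic flag? yes] OR [the vessel has a valid load-line certificate? yes] → satisfied.
paragraph 12 — Accredited Vessel: [Class-S Voyage (paragraph 14)? yes] AND [the vessel is classed with a recognised organisation? yes] AND [the master holds a certificate of competency? no] → not satisfied.
paragraph 5 — Regulated Vessel: [Exempt Craft (paragraph 16)? yes] OR [not an Accredited Vessel (paragraph 12)? yes] → satisfied.
paragraph 1 — Class-H Voyage: [the vessel is a pleasure craft? yes] AND [the vessel is engaged in fishing? yes] → satisfied.
paragraph 9 — Tier VI Boat: [the vessel is engaged in fishing? yes] AND [the vessel is registered under the domestic flag? yes] → satisfied.
paragraph 4 — Tier VI Ship: [the vessel is not propelled by mechanical means? no] OR [the vessel carries dangerous goods? yes] → satisfied.
paragraph 15 — Class-B Craft: not a Class-H Voyage (paragraph 1)? no; Tier VI Boat (paragraph 9)? yes; not a Tier VI Ship (paragraph 4)? no — 1 of 3 hold (need ≥2) → not satisfied.
paragraph 7 — Approved Boat: [the vessel has a valid load-line certificate? yes] AND [the vessel carries passengers for reward? yes] AND [the vessel is a pleasure craft? yes] → satisfied.
paragraph 11 — Listed Boat: [the vessel is classed with a recognised organisation? yes] OR [the vessel carries dangerous goods? yes] OR [the vessel has a valid load-line certificate? yes] → satisfied.
paragraph 6 — Class-C Operation: [not an Approved Boat (paragraph 7)? no] AND [the vessel carries passengers for reward? yes] AND [Listed Boat (paragraph 11)? yes] → not satisfied.
paragraph 2 — Controlled Voyage: not a Regulated Vessel (paragraph 5)? no; not a Class-B Craft (paragraph 15)? yes; Class-C Operation (paragraph 6)? no — 1 of 3 hold (need ≥2) → not satisfied.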